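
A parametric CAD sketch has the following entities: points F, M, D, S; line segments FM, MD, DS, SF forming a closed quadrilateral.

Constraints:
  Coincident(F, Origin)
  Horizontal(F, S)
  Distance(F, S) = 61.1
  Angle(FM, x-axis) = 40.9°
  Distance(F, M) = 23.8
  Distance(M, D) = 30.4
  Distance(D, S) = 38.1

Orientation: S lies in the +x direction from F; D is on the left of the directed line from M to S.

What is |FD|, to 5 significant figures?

54.146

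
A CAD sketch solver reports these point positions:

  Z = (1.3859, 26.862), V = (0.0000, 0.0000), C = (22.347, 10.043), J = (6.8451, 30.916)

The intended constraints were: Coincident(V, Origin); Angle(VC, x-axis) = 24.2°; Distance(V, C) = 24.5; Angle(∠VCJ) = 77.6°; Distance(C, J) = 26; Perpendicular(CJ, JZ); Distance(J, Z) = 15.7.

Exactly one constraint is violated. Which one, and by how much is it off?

Distance(J, Z) = 15.7 — off by 8.90.

V = (0.00, 0.00) ✓; VC at 24.20° ✓; |VC| = 24.50 ✓; ∠VCJ = 77.60° ✓; |CJ| = 26.00 ✓; ∠(CJ, JZ) = 90.00° ✓; |JZ| = 6.800 ✗.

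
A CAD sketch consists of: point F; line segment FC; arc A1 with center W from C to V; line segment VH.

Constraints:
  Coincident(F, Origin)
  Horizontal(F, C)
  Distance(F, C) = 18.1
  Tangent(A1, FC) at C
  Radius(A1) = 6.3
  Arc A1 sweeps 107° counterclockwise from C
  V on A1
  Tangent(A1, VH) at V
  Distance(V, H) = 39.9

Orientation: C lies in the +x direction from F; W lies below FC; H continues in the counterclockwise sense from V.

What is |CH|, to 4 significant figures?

46.64

F is at the origin; FC is horizontal with |FC| = 18.1 and C on the +x side, so C = (18.10, 0.000). Since A1 is tangent to FC there, WC ⟂ FC, so W = C + (0, -6.3) = (18.10, -6.300). On A1, C sits at bearing 90° from W; a 107° counterclockwise sweep puts V at bearing 197°, so V = W + 6.3·(cos 197°, sin 197°) = (12.08, -8.142). Tangency of A1 to VH means the radius WV is perpendicular to VH, so VH runs along (−sin 197°, cos 197°); with |VH| = 39.9, H = (23.74, -46.30). Then |CH| = |H − C| = 46.64.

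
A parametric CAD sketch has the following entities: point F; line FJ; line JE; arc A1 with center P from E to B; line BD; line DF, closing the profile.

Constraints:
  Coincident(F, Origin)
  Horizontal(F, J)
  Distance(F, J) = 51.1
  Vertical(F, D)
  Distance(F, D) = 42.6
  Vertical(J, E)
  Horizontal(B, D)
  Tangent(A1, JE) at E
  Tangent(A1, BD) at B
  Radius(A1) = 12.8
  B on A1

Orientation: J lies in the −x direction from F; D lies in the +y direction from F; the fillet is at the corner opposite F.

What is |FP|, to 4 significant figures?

48.53

F is at the origin; F and J share the same y with |FJ| = 51.1 and J on the −x side, so J = (-51.10, 0.000). F and D share the same x with |FD| = 42.6 and D on the +y side, so D = (0.000, 42.60). The virtual corner opposite F is at (-51.10, 42.60). Since A1 is tangent to JE there, PE ⟂ JE and since A1 is tangent to BD there, PB ⟂ BD, with radius 12.8, so the center P sits 12.8 in from both sides at P = (-38.30, 29.80). Then |FP| = |P − F| = 48.53.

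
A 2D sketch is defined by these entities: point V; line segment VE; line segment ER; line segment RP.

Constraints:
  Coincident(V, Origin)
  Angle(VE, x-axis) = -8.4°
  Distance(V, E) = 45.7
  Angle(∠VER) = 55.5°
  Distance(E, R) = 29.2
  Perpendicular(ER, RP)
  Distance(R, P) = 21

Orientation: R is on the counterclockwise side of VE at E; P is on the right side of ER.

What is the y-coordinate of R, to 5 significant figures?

19.546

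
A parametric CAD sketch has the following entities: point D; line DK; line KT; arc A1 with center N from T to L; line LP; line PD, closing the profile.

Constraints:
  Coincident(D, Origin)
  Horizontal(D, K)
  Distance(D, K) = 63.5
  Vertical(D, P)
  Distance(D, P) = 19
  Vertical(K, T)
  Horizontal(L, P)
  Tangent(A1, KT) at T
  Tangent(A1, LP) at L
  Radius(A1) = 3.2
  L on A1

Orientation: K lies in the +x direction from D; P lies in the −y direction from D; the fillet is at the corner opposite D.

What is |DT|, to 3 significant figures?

65.4

D is at the origin; DK is horizontal with |DK| = 63.5 and K on the +x side, so K = (63.5, 0.00). DP is vertical with |DP| = 19.0 and P on the −y side, so P = (0.00, -19.0). The virtual corner opposite D is at (63.5, -19.0). A1 meets KT tangentially, so NT is at right angles to KT and since A1 is tangent to LP there, NL ⟂ LP, with radius 3.2, so the center N sits 3.2 in from both sides at N = (60.3, -15.8). That places the tangent points at T = (63.5, -15.8) on KT and L = (60.3, -19.0) on LP. Then |DT| = |T − D| = 65.4.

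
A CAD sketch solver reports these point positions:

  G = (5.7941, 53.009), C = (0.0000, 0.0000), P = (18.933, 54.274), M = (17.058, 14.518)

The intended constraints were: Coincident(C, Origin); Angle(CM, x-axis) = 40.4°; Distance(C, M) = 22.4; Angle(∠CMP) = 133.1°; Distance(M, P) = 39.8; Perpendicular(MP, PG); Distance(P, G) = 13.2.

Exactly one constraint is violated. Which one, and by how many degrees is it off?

Perpendicular(MP, PG) — off by 8.20°.

C = (0.00, 0.00) ✓; CM at 40.40° ✓; |CM| = 22.40 ✓; ∠CMP = 133.1° ✓; |MP| = 39.80 ✓; ∠(MP, PG) = 98.20° ✗; |PG| = 13.20 ✓.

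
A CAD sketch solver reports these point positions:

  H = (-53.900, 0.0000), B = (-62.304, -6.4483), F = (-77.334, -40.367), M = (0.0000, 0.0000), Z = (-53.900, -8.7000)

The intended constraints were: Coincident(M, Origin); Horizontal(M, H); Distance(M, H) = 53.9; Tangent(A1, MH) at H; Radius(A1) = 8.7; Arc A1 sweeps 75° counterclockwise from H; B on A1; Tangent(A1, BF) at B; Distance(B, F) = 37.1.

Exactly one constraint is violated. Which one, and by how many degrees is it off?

Tangent(A1, BF) at B — off by 8.90°.

M = (0.00, 0.00) ✓; M.y = 0.00, H.y = 0.00 ✓; |MH| = 53.90 ✓; ∠(ZH, HM) = 90.00° ✓; |ZH| = 8.700 ✓; bearing(Z→B) − bearing(Z→H) = 75.00° ✓; |ZB| = 8.700 ✓; ∠(ZB, BF) = 98.90° ✗; |BF| = 37.10 ✓.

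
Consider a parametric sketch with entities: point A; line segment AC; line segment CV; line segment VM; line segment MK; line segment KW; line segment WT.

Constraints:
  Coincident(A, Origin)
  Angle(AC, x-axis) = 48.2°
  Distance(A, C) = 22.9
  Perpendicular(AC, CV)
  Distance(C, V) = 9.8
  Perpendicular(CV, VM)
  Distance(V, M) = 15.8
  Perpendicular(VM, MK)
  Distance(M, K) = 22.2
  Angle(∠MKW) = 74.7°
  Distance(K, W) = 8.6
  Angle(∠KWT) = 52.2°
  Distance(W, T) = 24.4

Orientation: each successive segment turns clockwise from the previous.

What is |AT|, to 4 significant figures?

6.114

∠MKW = 74.7° gives KW at 32.90° from the x-axis; with |KW| = 8.6, W = (2.709, 18.23). ∠KWT = 52.2° gives WT at -94.90° from the x-axis; with |WT| = 24.4, T = (0.6250, -6.082). Then |AT| = |T − A| = 6.114.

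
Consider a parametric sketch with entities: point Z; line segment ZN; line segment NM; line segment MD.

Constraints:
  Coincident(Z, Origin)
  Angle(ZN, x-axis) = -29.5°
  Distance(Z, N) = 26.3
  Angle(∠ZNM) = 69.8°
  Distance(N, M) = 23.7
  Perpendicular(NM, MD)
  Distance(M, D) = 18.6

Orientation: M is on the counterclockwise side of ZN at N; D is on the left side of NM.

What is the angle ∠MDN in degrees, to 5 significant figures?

51.875°

∠ZNM = 69.8°, so NM runs at -29.5° + (180° − 69.8°) = 80.700° from the x-axis; with |NM| = 23.7, M = N + 23.7·(cos 80.700°, sin 80.700°) = (26.720, 10.438). NM is perpendicular to MD; with |MD| = 18.6 on the left of NM, D = M + 18.6·(-0.98686, 0.16160) = (8.3648, 13.444). Then cos ∠MDN = DM·DN / (|DM||DN|), giving 51.875°.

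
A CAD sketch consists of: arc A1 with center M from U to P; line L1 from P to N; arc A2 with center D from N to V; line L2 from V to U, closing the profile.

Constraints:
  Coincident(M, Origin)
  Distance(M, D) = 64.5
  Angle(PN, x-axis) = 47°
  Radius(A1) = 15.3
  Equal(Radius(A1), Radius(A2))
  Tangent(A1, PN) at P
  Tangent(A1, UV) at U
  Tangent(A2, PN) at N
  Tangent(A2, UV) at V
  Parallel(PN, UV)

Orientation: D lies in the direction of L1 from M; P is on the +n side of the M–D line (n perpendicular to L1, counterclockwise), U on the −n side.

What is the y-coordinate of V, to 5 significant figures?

36.738

Tangency of A1 to both parallel lines with radius 15.3 puts P and U at M ± 15.3·n: P = (-11.190, 10.435), U = (11.190, -10.435). Equal radii place N and V the same way about D: N = D + 15.3·n = (32.799, 57.607), V = D − 15.3·n = (55.179, 36.738). So V.y = 36.738.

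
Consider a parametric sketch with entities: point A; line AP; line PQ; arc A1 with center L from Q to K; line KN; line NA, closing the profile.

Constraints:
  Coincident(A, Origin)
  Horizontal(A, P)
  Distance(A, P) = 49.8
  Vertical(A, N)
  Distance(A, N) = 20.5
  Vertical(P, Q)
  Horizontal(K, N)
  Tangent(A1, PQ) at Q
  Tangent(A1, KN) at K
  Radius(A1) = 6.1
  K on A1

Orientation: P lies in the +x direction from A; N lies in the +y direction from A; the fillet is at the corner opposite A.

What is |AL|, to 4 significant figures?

46.01

A is at the origin; A and P share the same y with |AP| = 49.8 and P on the +x side, so P = (49.80, 0.000). A and N share the same x with |AN| = 20.5 and N on the +y side, so N = (0.000, 20.50). The virtual corner opposite A is at (49.80, 20.50). The tangent condition forces LQ to be normal to PQ and A1 meets KN tangentially, so LK is at right angles to KN, with radius 6.1, so the center L sits 6.1 in from both sides at L = (43.70, 14.40). Then |AL| = |L − A| = 46.01.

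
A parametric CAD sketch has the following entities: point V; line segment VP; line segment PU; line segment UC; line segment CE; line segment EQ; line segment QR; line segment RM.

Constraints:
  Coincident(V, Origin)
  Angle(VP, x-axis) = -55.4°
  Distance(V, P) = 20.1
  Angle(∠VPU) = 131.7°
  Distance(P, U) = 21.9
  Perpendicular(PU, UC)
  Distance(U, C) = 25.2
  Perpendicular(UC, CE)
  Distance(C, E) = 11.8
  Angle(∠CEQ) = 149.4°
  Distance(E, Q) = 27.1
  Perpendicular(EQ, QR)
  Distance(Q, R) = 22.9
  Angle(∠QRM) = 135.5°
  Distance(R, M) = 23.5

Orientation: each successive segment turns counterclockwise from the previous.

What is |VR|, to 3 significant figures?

26.1

∠CEQ = 149.4° gives EQ at -156° from the x-axis; with |EQ| = 27.1, Q = (-0.301, -3.59). EQ is perpendicular to QR, so QR runs at -66.5°; with |QR| = 22.9, R = (8.83, -24.6). Then |VR| = |R − V| = 26.1.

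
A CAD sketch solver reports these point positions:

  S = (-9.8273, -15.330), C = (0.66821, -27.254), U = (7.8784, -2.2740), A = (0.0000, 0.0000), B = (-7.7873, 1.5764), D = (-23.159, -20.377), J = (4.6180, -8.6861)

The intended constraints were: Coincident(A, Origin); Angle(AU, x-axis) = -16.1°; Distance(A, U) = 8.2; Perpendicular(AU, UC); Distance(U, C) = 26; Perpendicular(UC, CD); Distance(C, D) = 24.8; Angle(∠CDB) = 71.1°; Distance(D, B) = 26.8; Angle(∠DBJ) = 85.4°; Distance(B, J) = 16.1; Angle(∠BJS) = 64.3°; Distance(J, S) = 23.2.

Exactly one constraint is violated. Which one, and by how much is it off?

Distance(J, S) = 23.2 — off by 7.30.

A = (0.00, 0.00) ✓; AU at -16.10° ✓; |AU| = 8.200 ✓; ∠(AU, UC) = 90.00° ✓; |UC| = 26.00 ✓; ∠(UC, CD) = 90.00° ✓; |CD| = 24.80 ✓; ∠CDB = 71.10° ✓; |DB| = 26.80 ✓; ∠DBJ = 85.40° ✓; |BJ| = 16.10 ✓; ∠BJS = 64.30° ✓; |JS| = 15.90 ✗.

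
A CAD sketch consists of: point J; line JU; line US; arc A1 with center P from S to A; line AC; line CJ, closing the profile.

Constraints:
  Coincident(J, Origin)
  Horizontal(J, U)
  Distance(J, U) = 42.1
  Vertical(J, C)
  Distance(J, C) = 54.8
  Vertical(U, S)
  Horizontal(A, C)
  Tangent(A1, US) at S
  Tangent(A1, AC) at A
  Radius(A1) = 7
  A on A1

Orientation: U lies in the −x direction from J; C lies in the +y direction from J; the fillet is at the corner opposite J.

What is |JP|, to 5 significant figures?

59.303

J is at the origin; JU is horizontal with |JU| = 42.1 and U on the −x side, so U = (-42.100, 0.0000). JC is vertical with |JC| = 54.8 and C on the +y side, so C = (0.0000, 54.800). The virtual corner opposite J is at (-42.100, 54.800). Since A1 is tangent to US there, PS ⟂ US and the tangent condition forces PA to be normal to AC, with radius 7.0, so the center P sits 7.0 in from both sides at P = (-35.100, 47.800). Then |JP| = |P − J| = 59.303.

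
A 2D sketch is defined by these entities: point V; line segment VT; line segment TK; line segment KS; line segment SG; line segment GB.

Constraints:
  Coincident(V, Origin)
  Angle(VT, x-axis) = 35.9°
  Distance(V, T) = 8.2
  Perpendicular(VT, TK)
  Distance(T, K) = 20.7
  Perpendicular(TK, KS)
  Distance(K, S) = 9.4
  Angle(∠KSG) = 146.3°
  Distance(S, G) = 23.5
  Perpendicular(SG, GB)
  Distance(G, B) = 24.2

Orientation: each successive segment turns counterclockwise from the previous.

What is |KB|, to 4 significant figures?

36.62

∠KSG = 146.3° gives SG at -110.4° from the x-axis; with |SG| = 23.5, G = (-21.30, -5.962). SG is perpendicular to GB, so GB runs at -20.40°; with |GB| = 24.2, B = (1.381, -14.40). Then |KB| = |B − K| = 36.62.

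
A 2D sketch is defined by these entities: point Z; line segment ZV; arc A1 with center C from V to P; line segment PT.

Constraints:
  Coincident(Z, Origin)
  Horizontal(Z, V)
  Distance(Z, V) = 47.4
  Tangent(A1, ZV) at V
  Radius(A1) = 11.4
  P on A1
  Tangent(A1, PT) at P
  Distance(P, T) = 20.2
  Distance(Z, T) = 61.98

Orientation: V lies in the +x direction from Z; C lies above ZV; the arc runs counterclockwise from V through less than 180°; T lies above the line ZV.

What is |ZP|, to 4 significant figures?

60.11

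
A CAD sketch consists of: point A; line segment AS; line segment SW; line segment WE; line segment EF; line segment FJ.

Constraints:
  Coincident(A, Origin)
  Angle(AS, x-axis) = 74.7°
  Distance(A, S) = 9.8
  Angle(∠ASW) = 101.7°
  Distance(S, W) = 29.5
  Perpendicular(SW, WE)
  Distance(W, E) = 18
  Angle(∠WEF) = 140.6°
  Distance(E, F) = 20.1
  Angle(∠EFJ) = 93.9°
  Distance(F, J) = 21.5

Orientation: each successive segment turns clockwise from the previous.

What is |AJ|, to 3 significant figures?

11.5

A is at the origin; AS runs at 74.7° with length 9.8, so S = (2.59, 9.45). ∠ASW = 101.7° gives SW at -3.60° from the x-axis; with |SW| = 29.5, W = (32.0, 7.60). SW is perpendicular to WE, so WE runs at -93.6°; with |WE| = 18.0, E = (30.9, -10.4). ∠WEF = 140.6° gives EF at -133° from the x-axis; with |EF| = 20.1, F = (17.2, -25.1). ∠EFJ = 93.9° gives FJ at 141° from the x-axis; with |FJ| = 21.5, J = (0.504, -11.5). Then |AJ| = |J − A| = 11.5.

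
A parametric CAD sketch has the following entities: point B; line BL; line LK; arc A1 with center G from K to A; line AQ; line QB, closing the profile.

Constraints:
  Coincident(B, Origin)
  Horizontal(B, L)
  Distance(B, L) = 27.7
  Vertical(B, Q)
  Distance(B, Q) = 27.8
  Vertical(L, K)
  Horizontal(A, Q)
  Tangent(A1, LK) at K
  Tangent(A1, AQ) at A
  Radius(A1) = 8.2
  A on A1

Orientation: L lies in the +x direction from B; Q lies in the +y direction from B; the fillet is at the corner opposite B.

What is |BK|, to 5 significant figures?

33.933

The virtual corner opposite B is at (27.700, 27.800). Tangency of A1 to LK means the radius GK is perpendicular to LK and since A1 is tangent to AQ there, GA ⟂ AQ, with radius 8.2, so the center G sits 8.2 in from both sides at G = (19.500, 19.600). That places the tangent points at K = (27.700, 19.600) on LK and A = (19.500, 27.800) on AQ. Then |BK| = |K − B| = 33.933.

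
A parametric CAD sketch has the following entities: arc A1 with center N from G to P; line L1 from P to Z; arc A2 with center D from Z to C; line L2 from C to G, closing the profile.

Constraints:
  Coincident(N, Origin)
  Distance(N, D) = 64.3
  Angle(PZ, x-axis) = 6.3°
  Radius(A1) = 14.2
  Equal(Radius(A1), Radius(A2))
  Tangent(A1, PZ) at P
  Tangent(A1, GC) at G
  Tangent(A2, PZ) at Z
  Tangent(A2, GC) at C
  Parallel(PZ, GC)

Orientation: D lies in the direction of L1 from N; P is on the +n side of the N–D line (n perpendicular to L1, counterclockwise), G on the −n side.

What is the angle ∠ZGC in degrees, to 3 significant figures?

23.8°

Tangency of A1 to both parallel lines with radius 14.2 puts P and G at N ± 14.2·n: P = (-1.56, 14.1), G = (1.56, -14.1). Equal radii place Z and C the same way about D: Z = D + 14.2·n = (62.4, 21.2), C = D − 14.2·n = (65.5, -7.06). Then cos ∠ZGC = GZ·GC / (|GZ||GC|), giving 23.8°.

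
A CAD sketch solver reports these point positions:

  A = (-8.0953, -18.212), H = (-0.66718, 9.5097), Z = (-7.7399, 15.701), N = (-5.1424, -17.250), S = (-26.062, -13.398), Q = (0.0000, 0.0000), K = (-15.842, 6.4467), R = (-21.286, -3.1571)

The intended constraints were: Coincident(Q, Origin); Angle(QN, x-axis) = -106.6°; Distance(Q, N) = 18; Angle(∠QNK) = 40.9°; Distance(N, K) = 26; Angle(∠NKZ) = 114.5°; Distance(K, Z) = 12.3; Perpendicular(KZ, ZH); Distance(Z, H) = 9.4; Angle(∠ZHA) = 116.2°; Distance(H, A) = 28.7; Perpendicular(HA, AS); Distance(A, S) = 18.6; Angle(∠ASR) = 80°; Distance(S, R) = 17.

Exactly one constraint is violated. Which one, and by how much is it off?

Distance(S, R) = 17 — off by 5.70.

Q = (0.00, 0.00) ✓; QN at -106.6° ✓; |QN| = 18.00 ✓; ∠QNK = 40.90° ✓; |NK| = 26.00 ✓; ∠NKZ = 114.5° ✓; |KZ| = 12.30 ✓; ∠(KZ, ZH) = 90.00° ✓; |ZH| = 9.400 ✓; ∠ZHA = 116.2° ✓; |HA| = 28.70 ✓; ∠(HA, AS) = 90.00° ✓; |AS| = 18.60 ✓; ∠ASR = 80.00° ✓; |SR| = 11.30 ✗.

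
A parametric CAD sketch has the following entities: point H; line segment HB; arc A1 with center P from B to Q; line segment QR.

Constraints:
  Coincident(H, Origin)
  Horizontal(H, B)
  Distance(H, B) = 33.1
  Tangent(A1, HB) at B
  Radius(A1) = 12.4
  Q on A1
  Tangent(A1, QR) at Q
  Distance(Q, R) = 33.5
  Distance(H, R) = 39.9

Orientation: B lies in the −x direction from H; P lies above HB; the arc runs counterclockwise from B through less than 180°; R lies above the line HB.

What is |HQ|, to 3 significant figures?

23.0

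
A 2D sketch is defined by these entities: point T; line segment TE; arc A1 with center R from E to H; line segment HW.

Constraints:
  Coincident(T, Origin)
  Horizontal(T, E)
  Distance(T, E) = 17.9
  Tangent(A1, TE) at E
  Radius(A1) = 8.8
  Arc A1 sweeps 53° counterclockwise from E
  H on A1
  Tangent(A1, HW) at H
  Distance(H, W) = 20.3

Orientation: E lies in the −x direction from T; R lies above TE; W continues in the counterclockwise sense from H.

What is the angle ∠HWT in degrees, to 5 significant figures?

33.098°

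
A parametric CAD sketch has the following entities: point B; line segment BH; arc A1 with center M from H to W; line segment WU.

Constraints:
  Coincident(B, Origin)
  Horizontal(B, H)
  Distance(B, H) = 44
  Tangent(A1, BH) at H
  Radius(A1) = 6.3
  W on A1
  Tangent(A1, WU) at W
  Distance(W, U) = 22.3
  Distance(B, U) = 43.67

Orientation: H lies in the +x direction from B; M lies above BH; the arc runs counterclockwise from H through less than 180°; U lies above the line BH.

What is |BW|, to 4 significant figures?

49.86

B is at the origin; B and H share the same y with |BH| = 44.0 and H on the +x side, so H = (44.00, 0.000). Tangency of A1 to BH means the radius MH is perpendicular to BH, so M = H + (0, 6.3) = (44.00, 6.300). Since MW ⟂ WU (tangency), |MU| = √(6.3² + 22.3²) = 23.17 regardless of where W sits on A1. So U lies on both circle(B, 43.67) and circle(M, 23.17); the above-BH intersection is U = (34.12, 27.26). W is the foot of the tangent from U: W = (48.75, 10.43).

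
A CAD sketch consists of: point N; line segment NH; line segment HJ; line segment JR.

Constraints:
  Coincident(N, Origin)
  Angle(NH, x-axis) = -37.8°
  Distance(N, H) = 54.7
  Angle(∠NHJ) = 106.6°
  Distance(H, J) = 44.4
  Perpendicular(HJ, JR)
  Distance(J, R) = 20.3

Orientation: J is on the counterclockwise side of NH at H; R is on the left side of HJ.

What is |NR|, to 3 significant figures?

68.1

∠NHJ = 106.6°, so HJ runs at -37.8° + (180° − 106.6°) = 35.6° from the x-axis; with |HJ| = 44.4, J = H + 44.4·(cos 35.6°, sin 35.6°) = (79.3, -7.68). The perpendicularity gives JR at right angles to HJ; with |JR| = 20.3 on the left of HJ, R = J + 20.3·(-0.582, 0.813) = (67.5, 8.83). Then |NR| = |R − N| = 68.1.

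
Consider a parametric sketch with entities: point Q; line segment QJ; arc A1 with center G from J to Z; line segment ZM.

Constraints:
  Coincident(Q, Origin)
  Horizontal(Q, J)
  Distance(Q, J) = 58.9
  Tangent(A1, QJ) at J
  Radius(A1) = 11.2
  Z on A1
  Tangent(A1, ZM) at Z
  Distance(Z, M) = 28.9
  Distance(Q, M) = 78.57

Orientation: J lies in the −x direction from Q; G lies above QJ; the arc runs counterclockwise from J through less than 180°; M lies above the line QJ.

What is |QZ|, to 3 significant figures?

53.0

Checks: |GZ| = 11.20 ✓; ∠(GZ, ZM) = 90.00° ✓; |ZM| = 28.90 ✓; |QM| = 78.57 ✓.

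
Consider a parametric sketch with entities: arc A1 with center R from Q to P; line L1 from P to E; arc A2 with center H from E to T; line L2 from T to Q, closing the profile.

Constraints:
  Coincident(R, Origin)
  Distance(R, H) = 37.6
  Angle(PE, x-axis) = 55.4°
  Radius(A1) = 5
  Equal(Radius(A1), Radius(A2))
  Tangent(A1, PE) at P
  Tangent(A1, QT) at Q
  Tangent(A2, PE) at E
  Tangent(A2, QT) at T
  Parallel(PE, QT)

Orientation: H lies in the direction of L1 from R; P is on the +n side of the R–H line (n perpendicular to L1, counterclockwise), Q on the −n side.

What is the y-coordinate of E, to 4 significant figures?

33.79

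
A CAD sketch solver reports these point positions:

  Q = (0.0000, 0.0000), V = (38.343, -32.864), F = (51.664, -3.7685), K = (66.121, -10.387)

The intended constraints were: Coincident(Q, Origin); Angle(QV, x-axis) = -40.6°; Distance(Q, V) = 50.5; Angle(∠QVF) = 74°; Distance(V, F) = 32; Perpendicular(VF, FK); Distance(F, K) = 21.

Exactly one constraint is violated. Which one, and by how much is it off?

Distance(F, K) = 21 — off by 5.10.

Q = (0.00, 0.00) ✓; QV at -40.60° ✓; |QV| = 50.50 ✓; ∠QVF = 74.00° ✓; |VF| = 32.00 ✓; ∠(VF, FK) = 90.00° ✓; |FK| = 15.90 ✗.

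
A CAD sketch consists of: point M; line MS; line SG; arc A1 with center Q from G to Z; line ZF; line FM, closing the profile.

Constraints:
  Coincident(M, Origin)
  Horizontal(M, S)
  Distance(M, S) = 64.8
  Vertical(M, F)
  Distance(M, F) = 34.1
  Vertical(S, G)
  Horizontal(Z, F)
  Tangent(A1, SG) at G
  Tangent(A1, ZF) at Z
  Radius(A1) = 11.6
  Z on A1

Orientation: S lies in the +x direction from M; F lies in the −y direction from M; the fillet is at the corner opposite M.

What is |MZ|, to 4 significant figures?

63.19

The virtual corner opposite M is at (64.80, -34.10). Tangency of A1 to SG means the radius QG is perpendicular to SG and A1 meets ZF tangentially, so QZ is at right angles to ZF, with radius 11.6, so the center Q sits 11.6 in from both sides at Q = (53.20, -22.50). That places the tangent points at G = (64.80, -22.50) on SG and Z = (53.20, -34.10) on ZF. Then |MZ| = |Z − M| = 63.19.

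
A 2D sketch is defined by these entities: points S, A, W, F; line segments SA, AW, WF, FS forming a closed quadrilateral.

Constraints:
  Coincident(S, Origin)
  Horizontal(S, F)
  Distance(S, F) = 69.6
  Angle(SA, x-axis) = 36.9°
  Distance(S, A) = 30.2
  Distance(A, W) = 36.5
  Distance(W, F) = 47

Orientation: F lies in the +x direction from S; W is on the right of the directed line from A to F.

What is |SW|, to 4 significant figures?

32.05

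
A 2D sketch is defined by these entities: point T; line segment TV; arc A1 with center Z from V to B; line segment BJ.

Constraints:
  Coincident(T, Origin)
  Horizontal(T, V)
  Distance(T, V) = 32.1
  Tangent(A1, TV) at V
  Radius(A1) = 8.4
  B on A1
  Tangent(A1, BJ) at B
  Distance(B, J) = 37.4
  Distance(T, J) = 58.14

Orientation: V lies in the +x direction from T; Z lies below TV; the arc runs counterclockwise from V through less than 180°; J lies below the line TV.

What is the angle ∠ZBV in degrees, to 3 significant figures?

36.7°

Checks: |ZB| = 8.400 ✓; ∠(ZB, BJ) = 90.00° ✓; |BJ| = 37.40 ✓; |TJ| = 58.14 ✓.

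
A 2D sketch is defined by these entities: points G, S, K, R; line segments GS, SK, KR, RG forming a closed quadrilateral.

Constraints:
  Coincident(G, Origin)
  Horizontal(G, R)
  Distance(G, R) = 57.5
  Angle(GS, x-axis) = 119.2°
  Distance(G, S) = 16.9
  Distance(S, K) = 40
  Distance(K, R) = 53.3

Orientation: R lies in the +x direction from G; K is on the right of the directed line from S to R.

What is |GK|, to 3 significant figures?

23.2

Checks: |SK| = 40.00 ✓; |KR| = 53.30 ✓.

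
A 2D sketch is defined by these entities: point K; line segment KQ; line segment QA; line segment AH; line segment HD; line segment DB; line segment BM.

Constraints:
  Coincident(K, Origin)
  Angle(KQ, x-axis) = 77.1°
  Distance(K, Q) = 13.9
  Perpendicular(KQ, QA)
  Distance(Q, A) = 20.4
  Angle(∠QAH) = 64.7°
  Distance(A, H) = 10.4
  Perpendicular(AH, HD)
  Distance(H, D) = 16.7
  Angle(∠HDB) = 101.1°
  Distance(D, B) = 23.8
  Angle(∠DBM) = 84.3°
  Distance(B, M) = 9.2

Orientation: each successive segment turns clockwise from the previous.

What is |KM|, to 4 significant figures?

35.11

∠HDB = 101.1° gives DB at 62.90° from the x-axis; with |DB| = 23.8, B = (14.28, 32.34). ∠DBM = 84.3° gives BM at -32.80° from the x-axis; with |BM| = 9.2, M = (22.01, 27.35). Then |KM| = |M − K| = 35.11.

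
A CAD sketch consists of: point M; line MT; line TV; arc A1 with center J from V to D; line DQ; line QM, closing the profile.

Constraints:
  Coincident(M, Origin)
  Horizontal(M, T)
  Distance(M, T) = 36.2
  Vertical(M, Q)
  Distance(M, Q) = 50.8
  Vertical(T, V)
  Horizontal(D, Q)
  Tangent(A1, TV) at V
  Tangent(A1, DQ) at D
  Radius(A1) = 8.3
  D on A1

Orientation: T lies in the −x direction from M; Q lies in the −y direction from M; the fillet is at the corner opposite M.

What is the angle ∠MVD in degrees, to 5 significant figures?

94.577°

The virtual corner opposite M is at (-36.200, -50.800). Since A1 is tangent to TV there, JV ⟂ TV and A1 meets DQ tangentially, so JD is at right angles to DQ, with radius 8.3, so the center J sits 8.3 in from both sides at J = (-27.900, -42.500). That places the tangent points at V = (-36.200, -42.500) on TV and D = (-27.900, -50.800) on DQ. Then cos ∠MVD = VM·VD / (|VM||VD|), giving 94.577°.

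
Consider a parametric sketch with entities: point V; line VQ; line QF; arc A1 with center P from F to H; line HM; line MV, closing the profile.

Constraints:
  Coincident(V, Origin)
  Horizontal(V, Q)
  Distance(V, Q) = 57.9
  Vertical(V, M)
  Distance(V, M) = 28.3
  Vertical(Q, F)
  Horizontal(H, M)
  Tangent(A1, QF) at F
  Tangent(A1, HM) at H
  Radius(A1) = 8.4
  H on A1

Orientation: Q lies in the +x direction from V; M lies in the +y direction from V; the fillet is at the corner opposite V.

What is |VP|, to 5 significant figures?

53.350

VM is vertical with |VM| = 28.3 and M on the +y side, so M = (0.0000, 28.300). The virtual corner opposite V is at (57.900, 28.300). Since A1 is tangent to QF there, PF ⟂ QF and since A1 is tangent to HM there, PH ⟂ HM, with radius 8.4, so the center P sits 8.4 in from both sides at P = (49.500, 19.900). Then |VP| = |P − V| = 53.350.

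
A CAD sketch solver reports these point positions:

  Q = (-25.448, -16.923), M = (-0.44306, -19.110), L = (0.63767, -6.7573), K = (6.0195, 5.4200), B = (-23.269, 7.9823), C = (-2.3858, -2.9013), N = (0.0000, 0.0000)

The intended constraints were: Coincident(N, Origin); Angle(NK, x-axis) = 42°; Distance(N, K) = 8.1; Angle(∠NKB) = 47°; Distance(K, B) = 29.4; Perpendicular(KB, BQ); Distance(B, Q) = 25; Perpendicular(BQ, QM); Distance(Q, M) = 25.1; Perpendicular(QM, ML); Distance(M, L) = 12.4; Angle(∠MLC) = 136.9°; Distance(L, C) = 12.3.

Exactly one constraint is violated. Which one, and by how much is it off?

Distance(L, C) = 12.3 — off by 7.40.

N = (0.00, 0.00) ✓; NK at 42.00° ✓; |NK| = 8.100 ✓; ∠NKB = 47.00° ✓; |KB| = 29.40 ✓; ∠(KB, BQ) = 90.00° ✓; |BQ| = 25.00 ✓; ∠(BQ, QM) = 90.00° ✓; |QM| = 25.10 ✓; ∠(QM, ML) = 90.00° ✓; |ML| = 12.40 ✓; ∠MLC = 136.9° ✓; |LC| = 4.900 ✗.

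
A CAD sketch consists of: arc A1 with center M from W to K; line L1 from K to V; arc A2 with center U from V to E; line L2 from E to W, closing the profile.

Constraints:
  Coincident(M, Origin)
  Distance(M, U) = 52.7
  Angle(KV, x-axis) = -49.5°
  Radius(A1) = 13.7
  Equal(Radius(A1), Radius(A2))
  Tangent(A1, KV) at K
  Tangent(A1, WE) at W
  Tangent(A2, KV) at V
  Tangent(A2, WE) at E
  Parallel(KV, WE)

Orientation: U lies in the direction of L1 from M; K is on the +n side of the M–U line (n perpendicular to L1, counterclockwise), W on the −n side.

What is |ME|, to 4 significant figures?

54.45

The slot axis is L1's direction at -49.5°, so u = (cos -49.5°, sin -49.5°) = (0.6494, -0.7604) and n = (−sin -49.5°, cos -49.5°) = (0.7604, 0.6494). M is at the origin and U lies 52.7 along u from M, so U = 52.7·u = (34.23, -40.07). Tangency of A1 to both parallel lines with radius 13.7 puts K and W at M ± 13.7·n: K = (10.42, 8.897), W = (-10.42, -8.897). Equal radii place V and E the same way about U: V = U + 13.7·n = (44.64, -31.18), E = U − 13.7·n = (23.81, -48.97). Then |ME| = |E − M| = 54.45.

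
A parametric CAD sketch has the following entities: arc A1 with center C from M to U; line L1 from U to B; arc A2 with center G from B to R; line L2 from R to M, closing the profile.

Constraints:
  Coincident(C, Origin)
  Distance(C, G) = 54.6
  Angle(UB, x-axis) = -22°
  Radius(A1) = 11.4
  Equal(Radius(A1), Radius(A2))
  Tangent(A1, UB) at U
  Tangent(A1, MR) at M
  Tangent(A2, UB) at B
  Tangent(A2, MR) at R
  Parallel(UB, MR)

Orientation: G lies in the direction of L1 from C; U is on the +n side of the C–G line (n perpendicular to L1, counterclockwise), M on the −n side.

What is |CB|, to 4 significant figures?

55.78

Tangency of A1 to both parallel lines with radius 11.4 puts U and M at C ± 11.4·n: U = (4.271, 10.57), M = (-4.271, -10.57). Equal radii place B and R the same way about G: B = G + 11.4·n = (54.89, -9.884), R = G − 11.4·n = (46.35, -31.02). Then |CB| = |B − C| = 55.78.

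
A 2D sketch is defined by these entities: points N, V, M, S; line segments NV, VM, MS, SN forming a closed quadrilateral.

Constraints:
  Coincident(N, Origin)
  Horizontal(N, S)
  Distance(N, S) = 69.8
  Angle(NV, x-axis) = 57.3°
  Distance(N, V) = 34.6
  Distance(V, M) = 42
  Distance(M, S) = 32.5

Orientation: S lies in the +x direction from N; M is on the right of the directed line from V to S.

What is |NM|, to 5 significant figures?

39.137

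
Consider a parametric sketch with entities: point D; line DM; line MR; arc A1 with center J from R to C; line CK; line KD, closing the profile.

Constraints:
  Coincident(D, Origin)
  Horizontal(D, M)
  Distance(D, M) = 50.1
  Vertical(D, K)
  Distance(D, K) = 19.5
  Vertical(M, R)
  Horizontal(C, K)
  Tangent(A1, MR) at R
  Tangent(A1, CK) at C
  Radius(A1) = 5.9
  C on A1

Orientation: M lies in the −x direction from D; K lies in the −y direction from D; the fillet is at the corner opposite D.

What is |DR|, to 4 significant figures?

51.91

D is at the origin; DM is horizontal with |DM| = 50.1 and M on the −x side, so M = (-50.10, 0.000). DK is vertical with |DK| = 19.5 and K on the −y side, so K = (0.000, -19.50). The virtual corner opposite D is at (-50.10, -19.50). A1 meets MR tangentially, so JR is at right angles to MR and since A1 is tangent to CK there, JC ⟂ CK, with radius 5.9, so the center J sits 5.9 in from both sides at J = (-44.20, -13.60). That places the tangent points at R = (-50.10, -13.60) on MR and C = (-44.20, -19.50) on CK. Then |DR| = |R − D| = 51.91.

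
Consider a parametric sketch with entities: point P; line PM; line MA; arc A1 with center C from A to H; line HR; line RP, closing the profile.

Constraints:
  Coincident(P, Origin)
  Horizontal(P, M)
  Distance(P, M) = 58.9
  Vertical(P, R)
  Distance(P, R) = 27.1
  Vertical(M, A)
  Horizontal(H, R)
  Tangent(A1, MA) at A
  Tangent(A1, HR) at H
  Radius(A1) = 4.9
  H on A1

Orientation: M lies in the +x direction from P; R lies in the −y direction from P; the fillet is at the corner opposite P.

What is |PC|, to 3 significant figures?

58.4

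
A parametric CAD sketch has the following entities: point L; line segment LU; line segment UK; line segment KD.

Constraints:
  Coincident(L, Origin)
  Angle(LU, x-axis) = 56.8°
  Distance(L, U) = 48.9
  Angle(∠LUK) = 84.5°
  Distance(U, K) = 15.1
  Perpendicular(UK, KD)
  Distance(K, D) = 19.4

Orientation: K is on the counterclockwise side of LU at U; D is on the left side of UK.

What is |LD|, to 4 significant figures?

31.07

L is at the origin; LU runs at 56.8° with length 48.9, so U = 48.9·(cos 56.8°, sin 56.8°) = (26.78, 40.92). ∠LUK = 84.5°, so UK runs at 56.8° + (180° − 84.5°) = 152.3° from the x-axis; with |UK| = 15.1, K = U + 15.1·(cos 152.3°, sin 152.3°) = (13.41, 47.94). The perpendicularity gives KD at right angles to UK; with |KD| = 19.4 on the left of UK, D = K + 19.4·(-0.4648, -0.8854) = (4.388, 30.76). Then |LD| = |D − L| = 31.07.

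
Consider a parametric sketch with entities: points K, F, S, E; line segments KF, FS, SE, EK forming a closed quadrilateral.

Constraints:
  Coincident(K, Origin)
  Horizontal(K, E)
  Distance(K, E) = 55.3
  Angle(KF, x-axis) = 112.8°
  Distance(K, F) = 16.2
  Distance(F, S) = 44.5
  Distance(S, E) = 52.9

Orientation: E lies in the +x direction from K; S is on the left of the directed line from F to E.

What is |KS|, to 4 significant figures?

52.09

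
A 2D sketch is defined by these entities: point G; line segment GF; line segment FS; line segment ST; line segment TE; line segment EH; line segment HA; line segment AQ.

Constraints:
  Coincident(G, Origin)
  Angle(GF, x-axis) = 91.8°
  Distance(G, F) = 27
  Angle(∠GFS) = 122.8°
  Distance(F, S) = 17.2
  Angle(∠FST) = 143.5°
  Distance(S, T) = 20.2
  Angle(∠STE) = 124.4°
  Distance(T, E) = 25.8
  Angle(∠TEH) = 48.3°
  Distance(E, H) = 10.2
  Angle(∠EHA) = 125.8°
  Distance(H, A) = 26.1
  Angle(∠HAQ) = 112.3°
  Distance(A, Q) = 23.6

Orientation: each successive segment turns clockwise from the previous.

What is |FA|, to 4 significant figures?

29.18

∠TEH = 48.3° gives EH at 170.8° from the x-axis; with |EH| = 10.2, H = (37.29, 15.96). ∠EHA = 125.8° gives HA at 116.6° from the x-axis; with |HA| = 26.1, A = (25.61, 39.29). Then |FA| = |A − F| = 29.18.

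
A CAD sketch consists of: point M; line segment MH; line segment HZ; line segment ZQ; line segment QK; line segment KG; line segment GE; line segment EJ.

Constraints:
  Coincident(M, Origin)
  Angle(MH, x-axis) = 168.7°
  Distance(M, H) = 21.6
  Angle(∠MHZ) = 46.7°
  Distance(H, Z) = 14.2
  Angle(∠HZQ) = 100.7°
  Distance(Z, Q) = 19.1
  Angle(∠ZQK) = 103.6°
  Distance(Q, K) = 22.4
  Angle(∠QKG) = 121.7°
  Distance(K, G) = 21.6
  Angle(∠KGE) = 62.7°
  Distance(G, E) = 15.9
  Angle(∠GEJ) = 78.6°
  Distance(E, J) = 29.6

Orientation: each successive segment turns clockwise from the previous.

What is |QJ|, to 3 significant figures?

23.6

M is at the origin; MH runs at 168.7° with length 21.6, so H = (-21.2, 4.23). ∠MHZ = 46.7° gives HZ at 35.4° from the x-axis; with |HZ| = 14.2, Z = (-9.61, 12.5). ∠HZQ = 100.7° gives ZQ at -43.9° from the x-axis; with |ZQ| = 19.1, Q = (4.16, -0.786). ∠ZQK = 103.6° gives QK at -120° from the x-axis; with |QK| = 22.4, K = (-7.15, -20.1). ∠QKG = 121.7° gives KG at -179° from the x-axis; with |KG| = 21.6, G = (-28.7, -20.7). ∠KGE = 62.7° gives GE at 64.1° from the x-axis; with |GE| = 15.9, E = (-21.8, -6.35). ∠GEJ = 78.6° gives EJ at -37.3° from the x-axis; with |EJ| = 29.6, J = (1.75, -24.3). Then |QJ| = |J − Q| = 23.6.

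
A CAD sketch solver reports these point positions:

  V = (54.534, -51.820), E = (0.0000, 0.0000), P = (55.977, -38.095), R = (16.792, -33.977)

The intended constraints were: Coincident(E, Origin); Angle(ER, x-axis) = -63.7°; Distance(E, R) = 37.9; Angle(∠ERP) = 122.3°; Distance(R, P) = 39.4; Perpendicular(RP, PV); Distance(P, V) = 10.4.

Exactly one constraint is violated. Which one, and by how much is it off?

Distance(P, V) = 10.4 — off by 3.40.

E = (0.00, 0.00) ✓; ER at -63.70° ✓; |ER| = 37.90 ✓; ∠ERP = 122.3° ✓; |RP| = 39.40 ✓; ∠(RP, PV) = 90.00° ✓; |PV| = 13.80 ✗.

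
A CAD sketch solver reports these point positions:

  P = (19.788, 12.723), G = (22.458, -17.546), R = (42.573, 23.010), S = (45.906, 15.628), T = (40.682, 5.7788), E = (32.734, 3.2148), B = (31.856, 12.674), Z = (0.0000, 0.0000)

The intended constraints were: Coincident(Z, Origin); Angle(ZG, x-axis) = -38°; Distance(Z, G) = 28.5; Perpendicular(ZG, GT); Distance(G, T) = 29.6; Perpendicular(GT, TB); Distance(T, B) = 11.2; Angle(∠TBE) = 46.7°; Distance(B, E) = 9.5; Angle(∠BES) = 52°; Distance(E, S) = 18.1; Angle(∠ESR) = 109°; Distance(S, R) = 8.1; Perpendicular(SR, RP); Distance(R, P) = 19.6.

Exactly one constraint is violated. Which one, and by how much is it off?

Distance(R, P) = 19.6 — off by 5.40.

Z = (0.00, 0.00) ✓; ZG at -38.00° ✓; |ZG| = 28.50 ✓; ∠(ZG, GT) = 90.00° ✓; |GT| = 29.60 ✓; ∠(GT, TB) = 90.00° ✓; |TB| = 11.20 ✓; ∠TBE = 46.70° ✓; |BE| = 9.500 ✓; ∠BES = 52.00° ✓; |ES| = 18.10 ✓; ∠ESR = 109.0° ✓; |SR| = 8.100 ✓; ∠(SR, RP) = 90.00° ✓; |RP| = 25.00 ✗.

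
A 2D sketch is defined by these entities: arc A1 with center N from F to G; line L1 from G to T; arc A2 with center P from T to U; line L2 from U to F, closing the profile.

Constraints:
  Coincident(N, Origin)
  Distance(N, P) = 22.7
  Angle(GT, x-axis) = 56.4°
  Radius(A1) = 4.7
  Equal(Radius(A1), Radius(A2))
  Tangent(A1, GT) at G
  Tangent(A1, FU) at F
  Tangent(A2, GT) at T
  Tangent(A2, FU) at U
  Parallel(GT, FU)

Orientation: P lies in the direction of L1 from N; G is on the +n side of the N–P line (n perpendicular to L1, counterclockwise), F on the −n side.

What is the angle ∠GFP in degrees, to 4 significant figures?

78.30°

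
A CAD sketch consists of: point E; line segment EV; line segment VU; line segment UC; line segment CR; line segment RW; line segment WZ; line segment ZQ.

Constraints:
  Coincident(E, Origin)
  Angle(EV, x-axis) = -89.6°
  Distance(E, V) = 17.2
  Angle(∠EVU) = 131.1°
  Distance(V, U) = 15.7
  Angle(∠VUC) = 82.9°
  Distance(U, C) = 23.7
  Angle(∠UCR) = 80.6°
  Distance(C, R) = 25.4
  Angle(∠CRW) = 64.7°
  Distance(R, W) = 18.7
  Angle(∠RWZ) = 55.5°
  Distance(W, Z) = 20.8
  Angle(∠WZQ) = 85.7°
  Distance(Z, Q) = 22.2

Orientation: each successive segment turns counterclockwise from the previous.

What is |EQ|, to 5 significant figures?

14.076

∠RWZ = 55.5° gives WZ at 35.600° from the x-axis; with |WZ| = 20.8, Z = (19.242, -3.8736). ∠WZQ = 85.7° gives ZQ at 129.90° from the x-axis; with |ZQ| = 22.2, Q = (5.0016, 13.157). Then |EQ| = |Q − E| = 14.076.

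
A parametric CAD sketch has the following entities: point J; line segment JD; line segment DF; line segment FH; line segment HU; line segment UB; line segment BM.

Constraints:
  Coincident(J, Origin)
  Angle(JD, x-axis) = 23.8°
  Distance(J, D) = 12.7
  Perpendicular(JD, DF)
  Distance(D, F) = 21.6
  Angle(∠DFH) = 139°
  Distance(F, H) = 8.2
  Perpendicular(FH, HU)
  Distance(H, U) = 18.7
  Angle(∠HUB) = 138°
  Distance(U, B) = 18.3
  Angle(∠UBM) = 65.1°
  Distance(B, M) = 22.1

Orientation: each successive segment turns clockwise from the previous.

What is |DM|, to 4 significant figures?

4.207

J is at the origin; JD runs at 23.8° with length 12.7, so D = (11.62, 5.125). JD ⟂ DF, so DF runs at -66.20°; with |DF| = 21.6, F = (20.34, -14.64). ∠DFH = 139.0° gives FH at -107.2° from the x-axis; with |FH| = 8.2, H = (17.91, -22.47). FH ⟂ HU, so HU runs at 162.8°; with |HU| = 18.7, U = (0.04805, -16.94). ∠HUB = 138.0° gives UB at 120.8° from the x-axis; with |UB| = 18.3, B = (-9.322, -1.223). ∠UBM = 65.1° gives BM at 5.900° from the x-axis; with |BM| = 22.1, M = (12.66, 1.049). Then |DM| = |M − D| = 4.207.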